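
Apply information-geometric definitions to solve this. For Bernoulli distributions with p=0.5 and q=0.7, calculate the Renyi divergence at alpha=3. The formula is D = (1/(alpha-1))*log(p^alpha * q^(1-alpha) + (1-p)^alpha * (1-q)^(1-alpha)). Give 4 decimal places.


Renyi divergence of order alpha between Bernoulli distributions:
D = (1/(alpha-1))*log(p^alpha * q^(1-alpha) + (1-p)^alpha * (1-q)^(1-alpha)).
alpha = 3, p = 0.5, q = 0.7.
p^alpha * q^(1-alpha) = 0.5^3 * 0.7^-2 = 0.255102.
(1-p)^alpha * (1-q)^(1-alpha) = 0.5^3 * 0.3^-2 = 1.388889.
sum = 0.255102 + 1.388889 = 1.643991.
D = (1/2)*log(1.643991) = 0.2486

0.2486


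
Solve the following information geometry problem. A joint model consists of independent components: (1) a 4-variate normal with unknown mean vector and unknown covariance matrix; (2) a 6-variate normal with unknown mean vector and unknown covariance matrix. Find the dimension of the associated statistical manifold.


The dimension of a statistical manifold equals the number of free
(independent) real parameters of the model. For a product of independent
blocks the parameter counts add.
- 4-variate normal: 4 (mean) + 4*5/2 = 10 (symmetric covariance) = 14.
- 6-variate normal: 6 (mean) + 6*7/2 = 21 (symmetric covariance) = 27.
Total = 14 + 27 = 41.
Dimension = 41

41


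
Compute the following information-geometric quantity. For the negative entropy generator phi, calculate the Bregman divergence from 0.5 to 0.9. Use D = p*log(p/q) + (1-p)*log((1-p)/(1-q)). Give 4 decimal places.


Bregman divergence with negative entropy generator:
D = p*log(p/q) + (1-p)*log((1-p)/(1-q)).
p = 0.5, q = 0.9.
p*log(p/q) = 0.5*log(0.5/0.9) = -0.293893.
(1-p)*log((1-p)/(1-q)) = 0.5*log(0.5/0.1) = 0.804719.
D = -0.293893 + 0.804719 = 0.5108

0.5108


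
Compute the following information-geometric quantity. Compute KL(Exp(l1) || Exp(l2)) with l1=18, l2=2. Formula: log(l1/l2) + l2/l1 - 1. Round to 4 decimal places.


KL divergence for exponential family:
KL = log(l1/l2) + l2/l1 - 1.
log(18/2) = 2.197225.
2/18 = 0.111111.
KL = 2.197225 + 0.111111 - 1 = 1.3083

1.3083


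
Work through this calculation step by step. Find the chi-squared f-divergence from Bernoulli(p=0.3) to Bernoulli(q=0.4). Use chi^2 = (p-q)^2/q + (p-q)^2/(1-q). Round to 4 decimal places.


Chi-squared divergence between Bernoulli distributions:
chi^2 = (p-q)^2/q + (p-q)^2/(1-q).
p = 0.3, q = 0.4, p-q = -0.1.
(p-q)^2 = 0.01.
term1 = 0.01/0.4 = 0.025.
term2 = 0.01/0.6 = 0.016667.
chi^2 = 0.025 + 0.016667 = 0.0417

0.0417


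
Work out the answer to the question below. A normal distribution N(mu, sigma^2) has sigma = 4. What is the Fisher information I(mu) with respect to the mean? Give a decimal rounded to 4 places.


The Fisher information for the mean of a normal distribution is I(mu) = 1/sigma^2.
sigma = 4, so sigma^2 = 16.
I(mu) = 1/16 = 0.0625

0.0625


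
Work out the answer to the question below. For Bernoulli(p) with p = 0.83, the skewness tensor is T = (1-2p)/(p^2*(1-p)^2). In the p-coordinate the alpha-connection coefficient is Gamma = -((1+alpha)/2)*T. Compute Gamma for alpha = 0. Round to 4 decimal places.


Skewness (Amari-Chentsov) tensor: T = (1-2p)/(p^2*(1-p)^2).
p = 0.83, 1-2p = -0.66, p^2 = 0.6889, (1-p)^2 = 0.0289.
T = -0.66/(0.6889 * 0.0289) = -33.150487.
In the p-coordinate, Gamma^(alpha) = Gamma^(0) - (alpha/2)*T with Gamma^(0) = (1/2)*g'(p) = -T/2,
so Gamma^(alpha) = -((1+alpha)/2)*T.
alpha = 0, -(1+alpha)/2 = -0.5.
Gamma = -0.5 * -33.150487 = 16.5752

16.5752


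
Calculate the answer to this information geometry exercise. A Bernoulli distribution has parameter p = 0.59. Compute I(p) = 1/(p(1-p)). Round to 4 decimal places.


For Bernoulli(p), Fisher information is I(p) = 1/(p*(1-p)).
p = 0.59, 1-p = 0.41.
p*(1-p) = 0.2419.
I(p) = 1/0.2419 = 4.1339

4.1339


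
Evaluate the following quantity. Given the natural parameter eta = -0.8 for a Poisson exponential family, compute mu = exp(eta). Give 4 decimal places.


Expectation parameter for Poisson exponential family:
mu = exp(eta).
eta = -0.8.
mu = exp(-0.8) = 0.4493

0.4493


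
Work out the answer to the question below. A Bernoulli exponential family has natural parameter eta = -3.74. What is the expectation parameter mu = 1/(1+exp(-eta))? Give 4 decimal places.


Dual coordinate (expectation parameter) for Bernoulli:
mu = 1/(1+exp(-eta)).
eta = -3.74.
exp(-eta) = exp(3.74) = 42.09799.
mu = 1/(1+42.09799) = 0.0232

0.0232


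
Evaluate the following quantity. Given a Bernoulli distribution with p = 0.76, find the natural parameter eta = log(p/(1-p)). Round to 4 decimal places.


Natural parameter for Bernoulli: eta = log(p/(1-p)).
p = 0.76, 1-p = 0.24.
p/(1-p) = 3.166667.
eta = log(3.166667) = 1.1527

1.1527


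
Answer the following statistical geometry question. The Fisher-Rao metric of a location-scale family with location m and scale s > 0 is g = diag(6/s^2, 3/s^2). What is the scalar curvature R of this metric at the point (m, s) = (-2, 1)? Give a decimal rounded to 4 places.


The metric has the form g = (A dm^2 + B ds^2)/s^2 with A = 6, B = 3.
Substitute u = sqrt(A/B)*m: g = B*(du^2 + ds^2)/s^2, i.e. B times the
Poincare upper half-plane metric, which has constant Gaussian curvature -1.
Scaling a 2D metric by a constant c divides the Gaussian curvature by c,
so K = -1/B = -1/(3) = -0.3333 everywhere (the point (m, s) = (-2, 1) is irrelevant:
the curvature is constant).
Scalar curvature in dimension 2: R = 2K = -2/(3) = -0.6667.

-0.6667


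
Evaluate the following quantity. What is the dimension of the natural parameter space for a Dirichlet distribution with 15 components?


Exponential family dimension calculation:
Dirichlet with 15 components has 15 natural parameters.

15


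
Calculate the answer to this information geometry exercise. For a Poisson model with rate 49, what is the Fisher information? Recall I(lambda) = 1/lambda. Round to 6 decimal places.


Fisher information for Poisson: I(lambda) = 1/lambda.
lambda = 49.
I(lambda) = 1/49 = 0.020408

0.020408


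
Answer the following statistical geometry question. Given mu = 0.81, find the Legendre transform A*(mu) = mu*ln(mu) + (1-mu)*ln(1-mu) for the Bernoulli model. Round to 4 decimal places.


Legendre transform for Bernoulli:
A*(mu) = mu*log(mu) + (1-mu)*log(1-mu).
mu = 0.81, 1-mu = 0.19.
mu*log(mu) = 0.81*log(0.81) = -0.170684.
(1-mu)*log(1-mu) = 0.19*log(0.19) = -0.315539.
A* = -0.170684 + -0.315539 = -0.4862

-0.4862


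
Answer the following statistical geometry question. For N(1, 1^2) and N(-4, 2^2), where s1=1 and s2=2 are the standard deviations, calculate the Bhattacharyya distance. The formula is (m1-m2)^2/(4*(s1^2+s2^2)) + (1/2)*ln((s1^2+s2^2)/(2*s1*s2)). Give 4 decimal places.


Bhattacharyya distance between two Gaussians:
DB = (m1-m2)^2/(4*(s1^2+s2^2)) + (1/2)*ln((s1^2+s2^2)/(2*s1*s2)).
(m1-m2)^2 = (5)^2 = 25.
s1^2+s2^2 = 1 + 4 = 5.
term1 = 25/20 = 1.25.
term2 = 0.5*ln(5/4.0) = 0.111572.
DB = 1.25 + 0.111572 = 1.3616

1.3616


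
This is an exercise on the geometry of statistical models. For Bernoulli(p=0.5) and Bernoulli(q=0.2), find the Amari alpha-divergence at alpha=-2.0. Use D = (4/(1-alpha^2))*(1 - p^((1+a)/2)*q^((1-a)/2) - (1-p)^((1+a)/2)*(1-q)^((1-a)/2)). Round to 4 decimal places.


Amari alpha-divergence:
D = (4/(1-alpha^2))*(1 - p^((1+a)/2)*q^((1-a)/2) - (1-p)^((1+a)/2)*(1-q)^((1-a)/2)).
alpha = -2.0, p = 0.5, q = 0.2.
e1 = (1+alpha)/2 = -0.5, e2 = (1-alpha)/2 = 1.5.
t1 = p^e1 * q^e2 = 0.5^-0.5 * 0.2^1.5 = 0.126491.
t2 = (1-p)^e1 * (1-q)^e2 = 0.5^-0.5 * 0.8^1.5 = 1.011929.
4/(1-alpha^2) = -1.333333.
D = -1.333333*(1 - 0.126491 - 1.011929) = 0.1846

0.1846


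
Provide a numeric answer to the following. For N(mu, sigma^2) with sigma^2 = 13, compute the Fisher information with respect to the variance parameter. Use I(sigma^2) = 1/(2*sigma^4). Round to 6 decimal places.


Fisher information for variance: I(sigma^2) = 1/(2*sigma^4).
sigma^2 = 13, so sigma^4 = 169.
I = 1/(2*169) = 1/338 = 0.002959

0.002959


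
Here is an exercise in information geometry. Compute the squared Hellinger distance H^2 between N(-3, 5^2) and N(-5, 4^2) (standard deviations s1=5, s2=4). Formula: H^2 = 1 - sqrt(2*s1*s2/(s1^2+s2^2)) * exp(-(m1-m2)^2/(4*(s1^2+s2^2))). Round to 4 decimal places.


Squared Hellinger distance for Gaussians:
H^2 = 1 - sqrt(2*s1*s2/(s1^2+s2^2)) * exp(-(m1-m2)^2/(4*(s1^2+s2^2))).
s1^2 = 25, s2^2 = 16, s1^2+s2^2 = 41.
sqrt(2*5*4/(41)) = 0.98773.
(m1-m2)^2 = (2)^2 = 4.
exp(-4/(4*41)) = exp(-0.02439) = 0.975905.
H^2 = 1 - 0.98773*0.975905 = 0.0361

0.0361


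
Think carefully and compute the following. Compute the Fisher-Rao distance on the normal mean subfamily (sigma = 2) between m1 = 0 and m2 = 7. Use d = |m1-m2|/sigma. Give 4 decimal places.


On the fixed-variance normal subfamily, geodesic distance = |m1-m2|/sigma.
|0 - 7| = 7.
sigma = 2.
d = 7/2 = 3.5000

3.5000


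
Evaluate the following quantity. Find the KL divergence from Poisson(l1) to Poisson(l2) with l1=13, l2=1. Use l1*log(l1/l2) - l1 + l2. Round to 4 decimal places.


KL divergence for Poisson:
KL = l1*log(l1/l2) - l1 + l2.
l1 = 13, l2 = 1.
log(13/1) = 2.564949.
l1*log(l1/l2) = 13 * 2.564949 = 33.344342.
KL = 33.344342 - 13 + 1 = 21.3443

21.3443


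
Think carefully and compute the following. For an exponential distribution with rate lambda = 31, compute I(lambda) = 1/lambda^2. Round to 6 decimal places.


Fisher information for exponential: I(lambda) = 1/lambda^2.
lambda = 31, lambda^2 = 961.
I = 1/961 = 0.001041

0.001041


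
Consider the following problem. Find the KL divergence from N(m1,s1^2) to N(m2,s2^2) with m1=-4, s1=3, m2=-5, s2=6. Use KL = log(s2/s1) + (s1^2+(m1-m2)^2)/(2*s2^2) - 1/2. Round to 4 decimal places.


KL divergence between normal distributions:
KL = log(s2/s1) + (s1^2 + (m1-m2)^2)/(2*s2^2) - 1/2.
log(6/3) = 0.693147.
(3^2 + (-4--5)^2)/(2*6^2) = (9 + 1)/72 = 0.138889.
KL = 0.693147 + 0.138889 - 0.5 = 0.3320

0.3320


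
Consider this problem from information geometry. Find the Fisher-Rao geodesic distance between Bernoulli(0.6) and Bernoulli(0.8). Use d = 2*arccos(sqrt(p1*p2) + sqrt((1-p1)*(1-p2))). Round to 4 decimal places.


Geodesic distance on Bernoulli manifold:
d(p1,p2) = 2*arccos(sqrt(p1*p2) + sqrt((1-p1)*(1-p2))).
sqrt(p1*p2) = sqrt(0.6*0.8) = 0.69282.
sqrt((1-p1)*(1-p2)) = sqrt(0.4*0.2) = 0.282843.
arg = 0.69282 + 0.282843 = 0.975663.
d = 2*arccos(0.975663) = 0.4421

0.4421


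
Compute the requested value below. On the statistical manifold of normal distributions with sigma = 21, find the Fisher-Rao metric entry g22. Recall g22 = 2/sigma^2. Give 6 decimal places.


For the 2-parameter normal family, the Fisher metric has:
  g11 = 1/sigma^2, g22 = 2/sigma^2.
sigma = 21, sigma^2 = 441.
g22 = 0.004535

0.004535


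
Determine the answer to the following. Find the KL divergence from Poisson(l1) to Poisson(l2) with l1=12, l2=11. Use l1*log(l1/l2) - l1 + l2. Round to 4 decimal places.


KL divergence for Poisson:
KL = l1*log(l1/l2) - l1 + l2.
l1 = 12, l2 = 11.
log(12/11) = 0.087011.
l1*log(l1/l2) = 12 * 0.087011 = 1.044137.
KL = 1.044137 - 12 + 11 = 0.0441

0.0441


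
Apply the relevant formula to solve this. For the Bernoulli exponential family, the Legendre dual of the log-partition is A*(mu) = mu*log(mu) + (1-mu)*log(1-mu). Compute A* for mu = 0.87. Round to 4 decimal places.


Legendre transform for Bernoulli:
A*(mu) = mu*log(mu) + (1-mu)*log(1-mu).
mu = 0.87, 1-mu = 0.13.
mu*log(mu) = 0.87*log(0.87) = -0.121158.
(1-mu)*log(1-mu) = 0.13*log(0.13) = -0.265229.
A* = -0.121158 + -0.265229 = -0.3864

-0.3864


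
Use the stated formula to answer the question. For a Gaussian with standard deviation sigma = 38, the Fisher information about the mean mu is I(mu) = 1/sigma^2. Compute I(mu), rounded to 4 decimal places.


The Fisher information for the mean of a normal distribution is I(mu) = 1/sigma^2.
sigma = 38, so sigma^2 = 1444.
I(mu) = 1/1444 = 0.0007

0.0007


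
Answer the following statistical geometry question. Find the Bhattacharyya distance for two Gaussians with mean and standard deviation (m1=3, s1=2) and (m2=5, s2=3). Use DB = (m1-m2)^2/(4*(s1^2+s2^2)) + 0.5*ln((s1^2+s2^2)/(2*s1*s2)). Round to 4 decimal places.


Bhattacharyya distance between two Gaussians:
DB = (m1-m2)^2/(4*(s1^2+s2^2)) + (1/2)*ln((s1^2+s2^2)/(2*s1*s2)).
(m1-m2)^2 = (-2)^2 = 4.
s1^2+s2^2 = 4 + 9 = 13.
term1 = 4/52 = 0.076923.
term2 = 0.5*ln(13/12.0) = 0.040021.
DB = 0.076923 + 0.040021 = 0.1169

0.1169


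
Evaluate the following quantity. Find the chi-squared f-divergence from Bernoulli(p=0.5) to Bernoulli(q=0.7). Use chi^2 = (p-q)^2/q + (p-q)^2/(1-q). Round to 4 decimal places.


Chi-squared divergence between Bernoulli distributions:
chi^2 = (p-q)^2/q + (p-q)^2/(1-q).
p = 0.5, q = 0.7, p-q = -0.2.
(p-q)^2 = 0.04.
term1 = 0.04/0.7 = 0.057143.
term2 = 0.04/0.3 = 0.133333.
chi^2 = 0.057143 + 0.133333 = 0.1905

0.1905


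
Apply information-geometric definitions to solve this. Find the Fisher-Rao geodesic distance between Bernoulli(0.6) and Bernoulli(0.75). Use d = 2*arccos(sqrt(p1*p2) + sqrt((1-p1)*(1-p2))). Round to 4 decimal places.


Geodesic distance on Bernoulli manifold:
d(p1,p2) = 2*arccos(sqrt(p1*p2) + sqrt((1-p1)*(1-p2))).
sqrt(p1*p2) = sqrt(0.6*0.75) = 0.67082.
sqrt((1-p1)*(1-p2)) = sqrt(0.4*0.25) = 0.316228.
arg = 0.67082 + 0.316228 = 0.987048.
d = 2*arccos(0.987048) = 0.3222

0.3222


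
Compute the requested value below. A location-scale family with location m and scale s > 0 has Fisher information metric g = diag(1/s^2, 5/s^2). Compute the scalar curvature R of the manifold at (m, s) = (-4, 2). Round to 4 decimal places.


The metric has the form g = (A dm^2 + B ds^2)/s^2 with A = 1, B = 5.
Substitute u = sqrt(A/B)*m: g = B*(du^2 + ds^2)/s^2, i.e. B times the
Poincare upper half-plane metric, which has constant Gaussian curvature -1.
Scaling a 2D metric by a constant c divides the Gaussian curvature by c,
so K = -1/B = -1/(5) = -0.2000 everywhere (the point (m, s) = (-4, 2) is irrelevant:
the curvature is constant).
Scalar curvature in dimension 2: R = 2K = -2/(5) = -0.4000.

-0.4000


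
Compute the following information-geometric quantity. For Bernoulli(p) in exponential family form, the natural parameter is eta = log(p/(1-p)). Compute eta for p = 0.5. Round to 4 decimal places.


Natural parameter for Bernoulli: eta = log(p/(1-p)).
p = 0.5, 1-p = 0.5.
p/(1-p) = 1.0.
eta = log(1.0) = 0.0000

0.0000


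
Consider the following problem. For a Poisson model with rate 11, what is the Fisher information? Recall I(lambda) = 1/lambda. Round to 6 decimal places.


Fisher information for Poisson: I(lambda) = 1/lambda.
lambda = 11.
I(lambda) = 1/11 = 0.090909

0.090909


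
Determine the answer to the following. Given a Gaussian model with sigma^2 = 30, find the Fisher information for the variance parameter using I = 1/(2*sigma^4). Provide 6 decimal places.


Fisher information for variance: I(sigma^2) = 1/(2*sigma^4).
sigma^2 = 30, so sigma^4 = 900.
I = 1/(2*900) = 1/1800 = 0.000556

0.000556


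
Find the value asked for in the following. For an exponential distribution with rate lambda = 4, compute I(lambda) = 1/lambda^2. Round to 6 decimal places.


Fisher information for exponential: I(lambda) = 1/lambda^2.
lambda = 4, lambda^2 = 16.
I = 1/16 = 0.062500

0.062500


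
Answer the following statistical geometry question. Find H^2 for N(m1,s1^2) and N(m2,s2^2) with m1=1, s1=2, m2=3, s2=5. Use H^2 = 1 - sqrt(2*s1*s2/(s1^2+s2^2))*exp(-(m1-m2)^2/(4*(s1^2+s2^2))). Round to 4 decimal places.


Squared Hellinger distance for Gaussians:
H^2 = 1 - sqrt(2*s1*s2/(s1^2+s2^2)) * exp(-(m1-m2)^2/(4*(s1^2+s2^2))).
s1^2 = 4, s2^2 = 25, s1^2+s2^2 = 29.
sqrt(2*2*5/(29)) = 0.830455.
(m1-m2)^2 = (-2)^2 = 4.
exp(-4/(4*29)) = exp(-0.034483) = 0.966105.
H^2 = 1 - 0.830455*0.966105 = 0.1977

0.1977


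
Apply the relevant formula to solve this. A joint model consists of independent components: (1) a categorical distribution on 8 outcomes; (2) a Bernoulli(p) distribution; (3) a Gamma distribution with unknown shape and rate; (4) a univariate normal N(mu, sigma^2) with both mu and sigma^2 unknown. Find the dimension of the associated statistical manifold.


The dimension of a statistical manifold equals the number of free
(independent) real parameters of the model. For a product of independent
blocks the parameter counts add.
- categorical on 8 outcomes (probabilities sum to 1): 8-1 = 7.
- Bernoulli (p): 1.
- Gamma (shape, rate): 2.
- normal (mu, sigma^2): 2.
Total = 7 + 1 + 2 + 2 = 12.
Dimension = 12

12


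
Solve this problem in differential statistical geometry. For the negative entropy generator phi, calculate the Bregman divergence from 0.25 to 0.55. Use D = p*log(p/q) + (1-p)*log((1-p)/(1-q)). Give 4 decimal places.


Bregman divergence with negative entropy generator:
D = p*log(p/q) + (1-p)*log((1-p)/(1-q)).
p = 0.25, q = 0.55.
p*log(p/q) = 0.25*log(0.25/0.55) = -0.197114.
(1-p)*log((1-p)/(1-q)) = 0.75*log(0.75/0.45) = 0.383119.
D = -0.197114 + 0.383119 = 0.1860

0.1860


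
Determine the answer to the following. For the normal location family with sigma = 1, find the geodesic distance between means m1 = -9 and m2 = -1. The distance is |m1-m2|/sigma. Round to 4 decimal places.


On the fixed-variance normal subfamily, geodesic distance = |m1-m2|/sigma.
|-9 - -1| = 8.
sigma = 1.
d = 8/1 = 8.0000

8.0000


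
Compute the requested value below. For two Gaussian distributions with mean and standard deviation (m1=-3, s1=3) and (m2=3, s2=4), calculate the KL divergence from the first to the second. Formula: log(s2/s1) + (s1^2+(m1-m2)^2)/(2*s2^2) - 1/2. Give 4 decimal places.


KL divergence between normal distributions:
KL = log(s2/s1) + (s1^2 + (m1-m2)^2)/(2*s2^2) - 1/2.
log(4/3) = 0.287682.
(3^2 + (-3-3)^2)/(2*4^2) = (9 + 36)/32 = 1.40625.
KL = 0.287682 + 1.40625 - 0.5 = 1.1939

1.1939


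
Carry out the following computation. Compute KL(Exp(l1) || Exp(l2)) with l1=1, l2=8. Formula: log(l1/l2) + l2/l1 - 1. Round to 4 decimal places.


KL divergence for exponential family:
KL = log(l1/l2) + l2/l1 - 1.
log(1/8) = -2.079442.
8/1 = 8.0.
KL = -2.079442 + 8.0 - 1 = 4.9206

4.9206


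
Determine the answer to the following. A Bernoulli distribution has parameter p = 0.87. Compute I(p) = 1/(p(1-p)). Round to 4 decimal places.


For Bernoulli(p), Fisher information is I(p) = 1/(p*(1-p)).
p = 0.87, 1-p = 0.13.
p*(1-p) = 0.1131.
I(p) = 1/0.1131 = 8.8417

8.8417


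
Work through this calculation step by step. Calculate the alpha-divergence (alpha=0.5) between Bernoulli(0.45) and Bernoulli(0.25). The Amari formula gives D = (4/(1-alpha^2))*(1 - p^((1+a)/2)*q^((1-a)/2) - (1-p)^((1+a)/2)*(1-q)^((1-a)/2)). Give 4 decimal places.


Amari alpha-divergence:
D = (4/(1-alpha^2))*(1 - p^((1+a)/2)*q^((1-a)/2) - (1-p)^((1+a)/2)*(1-q)^((1-a)/2)).
alpha = 0.5, p = 0.45, q = 0.25.
e1 = (1+alpha)/2 = 0.75, e2 = (1-alpha)/2 = 0.25.
t1 = p^e1 * q^e2 = 0.45^0.75 * 0.25^0.25 = 0.388503.
t2 = (1-p)^e1 * (1-q)^e2 = 0.55^0.75 * 0.75^0.25 = 0.594343.
4/(1-alpha^2) = 5.333333.
D = 5.333333*(1 - 0.388503 - 0.594343) = 0.0915

0.0915


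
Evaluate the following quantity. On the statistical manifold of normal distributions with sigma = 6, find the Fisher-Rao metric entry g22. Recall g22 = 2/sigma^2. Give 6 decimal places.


For the 2-parameter normal family, the Fisher metric has:
  g11 = 1/sigma^2, g22 = 2/sigma^2.
sigma = 6, sigma^2 = 36.
g22 = 0.055556

0.055556


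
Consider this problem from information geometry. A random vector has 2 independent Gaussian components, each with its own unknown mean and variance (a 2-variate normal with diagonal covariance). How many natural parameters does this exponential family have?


Exponential family dimension calculation:
Each univariate normal has two natural parameters (mu/sigma^2 and -1/(2 sigma^2)).
With 2 independent components, dim = 2 * 2 = 4.

4


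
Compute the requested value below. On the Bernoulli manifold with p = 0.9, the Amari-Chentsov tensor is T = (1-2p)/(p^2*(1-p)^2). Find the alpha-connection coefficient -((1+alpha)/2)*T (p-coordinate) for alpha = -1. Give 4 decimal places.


Skewness (Amari-Chentsov) tensor: T = (1-2p)/(p^2*(1-p)^2).
p = 0.9, 1-2p = -0.8, p^2 = 0.81, (1-p)^2 = 0.01.
T = -0.8/(0.81 * 0.01) = -98.765432.
In the p-coordinate, Gamma^(alpha) = Gamma^(0) - (alpha/2)*T with Gamma^(0) = (1/2)*g'(p) = -T/2,
so Gamma^(alpha) = -((1+alpha)/2)*T.
alpha = -1, -(1+alpha)/2 = 0.0.
Gamma = 0.0 * -98.765432 = 0.0000

0.0000


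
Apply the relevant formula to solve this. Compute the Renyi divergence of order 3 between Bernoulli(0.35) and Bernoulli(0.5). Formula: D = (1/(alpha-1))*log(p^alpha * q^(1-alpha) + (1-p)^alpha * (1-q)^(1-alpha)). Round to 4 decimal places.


Renyi divergence of order alpha between Bernoulli distributions:
D = (1/(alpha-1))*log(p^alpha * q^(1-alpha) + (1-p)^alpha * (1-q)^(1-alpha)).
alpha = 3, p = 0.35, q = 0.5.
p^alpha * q^(1-alpha) = 0.35^3 * 0.5^-2 = 0.1715.
(1-p)^alpha * (1-q)^(1-alpha) = 0.65^3 * 0.5^-2 = 1.0985.
sum = 0.1715 + 1.0985 = 1.27.
D = (1/2)*log(1.27) = 0.1195

0.1195


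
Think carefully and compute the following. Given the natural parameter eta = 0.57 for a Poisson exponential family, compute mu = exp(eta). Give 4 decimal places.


Expectation parameter for Poisson exponential family:
mu = exp(eta).
eta = 0.57.
mu = exp(0.57) = 1.7683

1.7683


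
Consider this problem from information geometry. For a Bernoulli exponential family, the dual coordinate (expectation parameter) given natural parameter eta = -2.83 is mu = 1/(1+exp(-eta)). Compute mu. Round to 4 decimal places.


Dual coordinate (expectation parameter) for Bernoulli:
mu = 1/(1+exp(-eta)).
eta = -2.83.
exp(-eta) = exp(2.83) = 16.945461.
mu = 1/(1+16.945461) = 0.0557

0.0557


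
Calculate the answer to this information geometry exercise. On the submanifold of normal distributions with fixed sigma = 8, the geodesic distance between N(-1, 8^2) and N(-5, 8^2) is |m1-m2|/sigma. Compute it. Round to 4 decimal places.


On the fixed-variance normal subfamily, geodesic distance = |m1-m2|/sigma.
|-1 - -5| = 4.
sigma = 8.
d = 4/8 = 0.5000

0.5000


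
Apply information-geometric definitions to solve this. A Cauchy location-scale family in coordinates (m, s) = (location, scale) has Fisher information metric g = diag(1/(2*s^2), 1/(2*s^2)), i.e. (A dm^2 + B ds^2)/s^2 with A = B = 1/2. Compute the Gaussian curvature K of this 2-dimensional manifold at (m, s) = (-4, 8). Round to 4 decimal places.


The metric has the form g = (A dm^2 + B ds^2)/s^2 with A = 1/2, B = 1/2.
Substitute u = sqrt(A/B)*m: g = B*(du^2 + ds^2)/s^2, i.e. B times the
Poincare upper half-plane metric, which has constant Gaussian curvature -1.
Scaling a 2D metric by a constant c divides the Gaussian curvature by c,
so K = -1/B = -1/(1/2) = -2.0000 everywhere (the point (m, s) = (-4, 8) is irrelevant:
the curvature is constant).
The requested Gaussian curvature is K = -2.0000.

-2.0000


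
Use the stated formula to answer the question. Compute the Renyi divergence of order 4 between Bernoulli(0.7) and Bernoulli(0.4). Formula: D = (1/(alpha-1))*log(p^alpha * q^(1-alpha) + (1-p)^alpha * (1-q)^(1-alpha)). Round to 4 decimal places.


Renyi divergence of order alpha between Bernoulli distributions:
D = (1/(alpha-1))*log(p^alpha * q^(1-alpha) + (1-p)^alpha * (1-q)^(1-alpha)).
alpha = 4, p = 0.7, q = 0.4.
p^alpha * q^(1-alpha) = 0.7^4 * 0.4^-3 = 3.751562.
(1-p)^alpha * (1-q)^(1-alpha) = 0.3^4 * 0.6^-3 = 0.0375.
sum = 3.751562 + 0.0375 = 3.789062.
D = (1/3)*log(3.789062) = 0.4440

0.4440


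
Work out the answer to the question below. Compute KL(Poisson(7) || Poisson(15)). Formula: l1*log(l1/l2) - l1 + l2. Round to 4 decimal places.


KL divergence for Poisson:
KL = l1*log(l1/l2) - l1 + l2.
l1 = 7, l2 = 15.
log(7/15) = -0.76214.
l1*log(l1/l2) = 7 * -0.76214 = -5.33498.
KL = -5.33498 - 7 + 15 = 2.6650

2.6650


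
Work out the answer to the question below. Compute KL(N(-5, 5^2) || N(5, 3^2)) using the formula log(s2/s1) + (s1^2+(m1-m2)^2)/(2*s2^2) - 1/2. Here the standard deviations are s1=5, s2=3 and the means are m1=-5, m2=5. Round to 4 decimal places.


KL divergence between normal distributions:
KL = log(s2/s1) + (s1^2 + (m1-m2)^2)/(2*s2^2) - 1/2.
log(3/5) = -0.510826.
(5^2 + (-5-5)^2)/(2*3^2) = (25 + 100)/18 = 6.944444.
KL = -0.510826 + 6.944444 - 0.5 = 5.9336

5.9336


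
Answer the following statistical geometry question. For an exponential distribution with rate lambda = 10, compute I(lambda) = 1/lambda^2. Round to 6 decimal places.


Fisher information for exponential: I(lambda) = 1/lambda^2.
lambda = 10, lambda^2 = 100.
I = 1/100 = 0.010000

0.010000


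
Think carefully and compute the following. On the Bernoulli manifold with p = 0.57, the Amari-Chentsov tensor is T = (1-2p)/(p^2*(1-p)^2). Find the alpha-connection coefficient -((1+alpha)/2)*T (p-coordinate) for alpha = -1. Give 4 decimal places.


Skewness (Amari-Chentsov) tensor: T = (1-2p)/(p^2*(1-p)^2).
p = 0.57, 1-2p = -0.14, p^2 = 0.3249, (1-p)^2 = 0.1849.
T = -0.14/(0.3249 * 0.1849) = -2.330459.
In the p-coordinate, Gamma^(alpha) = Gamma^(0) - (alpha/2)*T with Gamma^(0) = (1/2)*g'(p) = -T/2,
so Gamma^(alpha) = -((1+alpha)/2)*T.
alpha = -1, -(1+alpha)/2 = 0.0.
Gamma = 0.0 * -2.330459 = 0.0000

0.0000


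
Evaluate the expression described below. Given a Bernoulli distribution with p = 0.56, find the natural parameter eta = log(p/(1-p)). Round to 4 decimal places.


Natural parameter for Bernoulli: eta = log(p/(1-p)).
p = 0.56, 1-p = 0.44.
p/(1-p) = 1.272727.
eta = log(1.272727) = 0.2412

0.2412


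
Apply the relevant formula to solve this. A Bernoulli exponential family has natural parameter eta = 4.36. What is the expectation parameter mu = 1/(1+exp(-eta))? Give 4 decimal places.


Dual coordinate (expectation parameter) for Bernoulli:
mu = 1/(1+exp(-eta)).
eta = 4.36.
exp(-eta) = exp(-4.36) = 0.012778.
mu = 1/(1+0.012778) = 0.9874

0.9874


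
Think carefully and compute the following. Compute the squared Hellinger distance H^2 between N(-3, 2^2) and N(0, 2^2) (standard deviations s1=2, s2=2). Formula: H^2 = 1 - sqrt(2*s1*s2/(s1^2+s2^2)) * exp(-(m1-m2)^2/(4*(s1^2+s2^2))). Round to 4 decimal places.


Squared Hellinger distance for Gaussians:
H^2 = 1 - sqrt(2*s1*s2/(s1^2+s2^2)) * exp(-(m1-m2)^2/(4*(s1^2+s2^2))).
s1^2 = 4, s2^2 = 4, s1^2+s2^2 = 8.
sqrt(2*2*2/(8)) = 1.0.
(m1-m2)^2 = (-3)^2 = 9.
exp(-9/(4*8)) = exp(-0.28125) = 0.75484.
H^2 = 1 - 1.0*0.75484 = 0.2452

0.2452


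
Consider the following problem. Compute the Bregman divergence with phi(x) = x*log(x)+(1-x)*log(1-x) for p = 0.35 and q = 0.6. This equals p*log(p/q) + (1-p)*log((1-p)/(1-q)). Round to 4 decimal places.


Bregman divergence with negative entropy generator:
D = p*log(p/q) + (1-p)*log((1-p)/(1-q)).
p = 0.35, q = 0.6.
p*log(p/q) = 0.35*log(0.35/0.6) = -0.188649.
(1-p)*log((1-p)/(1-q)) = 0.65*log(0.65/0.4) = 0.31558.
D = -0.188649 + 0.31558 = 0.1269

0.1269


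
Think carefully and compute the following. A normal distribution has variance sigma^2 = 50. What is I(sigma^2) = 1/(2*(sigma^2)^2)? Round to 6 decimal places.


Fisher information for variance: I(sigma^2) = 1/(2*sigma^4).
sigma^2 = 50, so sigma^4 = 2500.
I = 1/(2*2500) = 1/5000 = 0.000200

0.000200


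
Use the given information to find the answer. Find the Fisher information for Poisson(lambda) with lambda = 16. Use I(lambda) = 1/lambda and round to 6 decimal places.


Fisher information for Poisson: I(lambda) = 1/lambda.
lambda = 16.
I(lambda) = 1/16 = 0.062500

0.062500


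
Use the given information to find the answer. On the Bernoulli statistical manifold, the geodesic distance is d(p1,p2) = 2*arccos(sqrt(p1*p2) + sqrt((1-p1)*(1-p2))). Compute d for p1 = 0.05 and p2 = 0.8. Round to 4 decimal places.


Geodesic distance on Bernoulli manifold:
d(p1,p2) = 2*arccos(sqrt(p1*p2) + sqrt((1-p1)*(1-p2))).
sqrt(p1*p2) = sqrt(0.05*0.8) = 0.2.
sqrt((1-p1)*(1-p2)) = sqrt(0.95*0.2) = 0.43589.
arg = 0.2 + 0.43589 = 0.63589.
d = 2*arccos(0.63589) = 1.7633

1.7633


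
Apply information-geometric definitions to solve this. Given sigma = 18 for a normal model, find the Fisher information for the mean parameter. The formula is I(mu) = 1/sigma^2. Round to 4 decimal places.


The Fisher information for the mean of a normal distribution is I(mu) = 1/sigma^2.
sigma = 18, so sigma^2 = 324.
I(mu) = 1/324 = 0.0031

0.0031


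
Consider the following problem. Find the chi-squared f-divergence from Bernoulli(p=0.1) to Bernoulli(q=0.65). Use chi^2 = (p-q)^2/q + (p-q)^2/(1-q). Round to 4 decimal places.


Chi-squared divergence between Bernoulli distributions:
chi^2 = (p-q)^2/q + (p-q)^2/(1-q).
p = 0.1, q = 0.65, p-q = -0.55.
(p-q)^2 = 0.3025.
term1 = 0.3025/0.65 = 0.465385.
term2 = 0.3025/0.35 = 0.864286.
chi^2 = 0.465385 + 0.864286 = 1.3297

1.3297


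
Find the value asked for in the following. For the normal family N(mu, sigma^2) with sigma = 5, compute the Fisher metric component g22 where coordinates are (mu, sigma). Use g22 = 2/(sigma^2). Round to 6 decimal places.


For the 2-parameter normal family, the Fisher metric has:
  g11 = 1/sigma^2, g22 = 2/sigma^2.
sigma = 5, sigma^2 = 25.
g22 = 0.080000

0.080000


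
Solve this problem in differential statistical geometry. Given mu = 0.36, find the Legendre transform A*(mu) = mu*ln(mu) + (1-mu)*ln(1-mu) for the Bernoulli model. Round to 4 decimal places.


Legendre transform for Bernoulli:
A*(mu) = mu*log(mu) + (1-mu)*log(1-mu).
mu = 0.36, 1-mu = 0.64.
mu*log(mu) = 0.36*log(0.36) = -0.367794.
(1-mu)*log(1-mu) = 0.64*log(0.64) = -0.285624.
A* = -0.367794 + -0.285624 = -0.6534

-0.6534


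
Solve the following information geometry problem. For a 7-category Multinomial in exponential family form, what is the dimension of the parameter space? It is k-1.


Exponential family dimension calculation:
For Multinomial with k=7 categories, dim = k-1 = 6.

6


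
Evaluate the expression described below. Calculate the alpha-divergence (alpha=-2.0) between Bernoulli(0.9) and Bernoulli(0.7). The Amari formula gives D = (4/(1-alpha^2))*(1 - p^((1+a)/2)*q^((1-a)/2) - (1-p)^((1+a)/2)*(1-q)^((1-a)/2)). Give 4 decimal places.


Amari alpha-divergence:
D = (4/(1-alpha^2))*(1 - p^((1+a)/2)*q^((1-a)/2) - (1-p)^((1+a)/2)*(1-q)^((1-a)/2)).
alpha = -2.0, p = 0.9, q = 0.7.
e1 = (1+alpha)/2 = -0.5, e2 = (1-alpha)/2 = 1.5.
t1 = p^e1 * q^e2 = 0.9^-0.5 * 0.7^1.5 = 0.617342.
t2 = (1-p)^e1 * (1-q)^e2 = 0.1^-0.5 * 0.3^1.5 = 0.519615.
4/(1-alpha^2) = -1.333333.
D = -1.333333*(1 - 0.617342 - 0.519615) = 0.1826

0.1826


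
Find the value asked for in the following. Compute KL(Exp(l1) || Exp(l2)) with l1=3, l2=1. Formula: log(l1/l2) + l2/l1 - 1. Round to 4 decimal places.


KL divergence for exponential family:
KL = log(l1/l2) + l2/l1 - 1.
log(3/1) = 1.098612.
1/3 = 0.333333.
KL = 1.098612 + 0.333333 - 1 = 0.4319

0.4319


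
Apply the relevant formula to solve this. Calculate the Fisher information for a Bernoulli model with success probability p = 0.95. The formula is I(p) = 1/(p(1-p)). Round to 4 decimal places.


For Bernoulli(p), Fisher information is I(p) = 1/(p*(1-p)).
p = 0.95, 1-p = 0.05.
p*(1-p) = 0.0475.
I(p) = 1/0.0475 = 21.0526

21.0526


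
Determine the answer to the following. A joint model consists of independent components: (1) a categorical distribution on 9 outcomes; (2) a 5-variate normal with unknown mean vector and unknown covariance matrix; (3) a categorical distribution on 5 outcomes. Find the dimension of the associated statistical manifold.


The dimension of a statistical manifold equals the number of free
(independent) real parameters of the model. For a product of independent
blocks the parameter counts add.
- categorical on 9 outcomes (probabilities sum to 1): 9-1 = 8.
- 5-variate normal: 5 (mean) + 5*6/2 = 15 (symmetric covariance) = 20.
- categorical on 5 outcomes (probabilities sum to 1): 5-1 = 4.
Total = 8 + 20 + 4 = 32.
Dimension = 32

32


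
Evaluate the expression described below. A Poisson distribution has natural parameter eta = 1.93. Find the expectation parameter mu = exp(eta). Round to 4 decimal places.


Expectation parameter for Poisson exponential family:
mu = exp(eta).
eta = 1.93.
mu = exp(1.93) = 6.8895

6.8895


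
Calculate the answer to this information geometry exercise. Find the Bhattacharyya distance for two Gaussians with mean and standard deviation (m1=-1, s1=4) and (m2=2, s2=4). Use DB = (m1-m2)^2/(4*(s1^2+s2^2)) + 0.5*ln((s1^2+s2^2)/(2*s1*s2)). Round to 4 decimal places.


Bhattacharyya distance between two Gaussians:
DB = (m1-m2)^2/(4*(s1^2+s2^2)) + (1/2)*ln((s1^2+s2^2)/(2*s1*s2)).
(m1-m2)^2 = (-3)^2 = 9.
s1^2+s2^2 = 16 + 16 = 32.
term1 = 9/128 = 0.070312.
term2 = 0.5*ln(32/32.0) = 0.0.
DB = 0.070312 + 0.0 = 0.0703

0.0703


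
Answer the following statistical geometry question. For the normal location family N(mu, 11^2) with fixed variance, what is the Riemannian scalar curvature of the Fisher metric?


This family has a single free parameter, so its statistical manifold
is 1-dimensional. The Riemann curvature tensor of any 1-dimensional
Riemannian manifold vanishes identically, so R = 0.

0


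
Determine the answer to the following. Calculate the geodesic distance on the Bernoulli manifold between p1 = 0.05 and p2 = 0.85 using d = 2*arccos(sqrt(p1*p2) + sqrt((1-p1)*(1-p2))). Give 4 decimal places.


Geodesic distance on Bernoulli manifold:
d(p1,p2) = 2*arccos(sqrt(p1*p2) + sqrt((1-p1)*(1-p2))).
sqrt(p1*p2) = sqrt(0.05*0.85) = 0.206155.
sqrt((1-p1)*(1-p2)) = sqrt(0.95*0.15) = 0.377492.
arg = 0.206155 + 0.377492 = 0.583647.
d = 2*arccos(0.583647) = 1.8952

1.8952


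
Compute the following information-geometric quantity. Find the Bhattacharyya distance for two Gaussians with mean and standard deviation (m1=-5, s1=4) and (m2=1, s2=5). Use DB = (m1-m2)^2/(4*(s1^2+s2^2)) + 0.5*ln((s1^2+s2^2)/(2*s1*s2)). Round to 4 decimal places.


Bhattacharyya distance between two Gaussians:
DB = (m1-m2)^2/(4*(s1^2+s2^2)) + (1/2)*ln((s1^2+s2^2)/(2*s1*s2)).
(m1-m2)^2 = (-6)^2 = 36.
s1^2+s2^2 = 16 + 25 = 41.
term1 = 36/164 = 0.219512.
term2 = 0.5*ln(41/40.0) = 0.012346.
DB = 0.219512 + 0.012346 = 0.2319

0.2319


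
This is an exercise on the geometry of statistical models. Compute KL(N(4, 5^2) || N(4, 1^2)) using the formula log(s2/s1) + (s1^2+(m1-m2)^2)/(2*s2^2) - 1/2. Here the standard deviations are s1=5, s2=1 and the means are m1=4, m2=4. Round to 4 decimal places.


KL divergence between normal distributions:
KL = log(s2/s1) + (s1^2 + (m1-m2)^2)/(2*s2^2) - 1/2.
log(1/5) = -1.609438.
(5^2 + (4-4)^2)/(2*1^2) = (25 + 0)/2 = 12.5.
KL = -1.609438 + 12.5 - 0.5 = 10.3906

10.3906


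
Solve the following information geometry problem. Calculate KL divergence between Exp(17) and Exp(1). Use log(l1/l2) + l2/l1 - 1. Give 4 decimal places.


KL divergence for exponential family:
KL = log(l1/l2) + l2/l1 - 1.
log(17/1) = 2.833213.
1/17 = 0.058824.
KL = 2.833213 + 0.058824 - 1 = 1.8920

1.8920


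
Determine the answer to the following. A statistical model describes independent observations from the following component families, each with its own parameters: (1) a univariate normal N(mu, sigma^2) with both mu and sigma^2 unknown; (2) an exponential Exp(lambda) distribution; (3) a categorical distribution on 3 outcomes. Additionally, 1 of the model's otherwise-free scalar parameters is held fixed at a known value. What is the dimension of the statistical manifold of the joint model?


The dimension of a statistical manifold equals the number of free
(independent) real parameters of the model. For a product of independent
blocks the parameter counts add.
- normal (mu, sigma^2): 2.
- exponential (lambda): 1.
- categorical on 3 outcomes (probabilities sum to 1): 3-1 = 2.
Total = 2 + 1 + 2 = 5.
1 parameter(s) fixed at known values: 5 - 1 = 4.
Dimension = 4

4


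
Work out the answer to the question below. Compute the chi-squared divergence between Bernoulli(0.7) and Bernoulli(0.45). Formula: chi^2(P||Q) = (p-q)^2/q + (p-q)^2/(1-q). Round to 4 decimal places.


Chi-squared divergence between Bernoulli distributions:
chi^2 = (p-q)^2/q + (p-q)^2/(1-q).
p = 0.7, q = 0.45, p-q = 0.25.
(p-q)^2 = 0.0625.
term1 = 0.0625/0.45 = 0.138889.
term2 = 0.0625/0.55 = 0.113636.
chi^2 = 0.138889 + 0.113636 = 0.2525

0.2525


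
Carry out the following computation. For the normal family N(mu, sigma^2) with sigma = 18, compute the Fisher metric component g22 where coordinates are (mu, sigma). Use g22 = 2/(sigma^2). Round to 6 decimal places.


For the 2-parameter normal family, the Fisher metric has:
  g11 = 1/sigma^2, g22 = 2/sigma^2.
sigma = 18, sigma^2 = 324.
g22 = 0.006173

0.006173


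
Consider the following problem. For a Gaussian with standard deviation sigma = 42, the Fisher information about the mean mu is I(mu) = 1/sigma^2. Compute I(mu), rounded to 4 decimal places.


The Fisher information for the mean of a normal distribution is I(mu) = 1/sigma^2.
sigma = 42, so sigma^2 = 1764.
I(mu) = 1/1764 = 0.0006

0.0006


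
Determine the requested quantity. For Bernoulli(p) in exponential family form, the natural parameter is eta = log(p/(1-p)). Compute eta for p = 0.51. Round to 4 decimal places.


Natural parameter for Bernoulli: eta = log(p/(1-p)).
p = 0.51, 1-p = 0.49.
p/(1-p) = 1.040816.
eta = log(1.040816) = 0.0400

0.0400


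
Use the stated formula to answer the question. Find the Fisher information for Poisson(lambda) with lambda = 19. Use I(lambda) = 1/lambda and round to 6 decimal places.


Fisher information for Poisson: I(lambda) = 1/lambda.
lambda = 19.
I(lambda) = 1/19 = 0.052632

0.052632


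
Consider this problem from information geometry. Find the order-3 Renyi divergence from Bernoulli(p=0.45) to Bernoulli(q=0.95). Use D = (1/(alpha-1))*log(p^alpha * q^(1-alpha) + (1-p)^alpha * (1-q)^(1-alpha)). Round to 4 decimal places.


Renyi divergence of order alpha between Bernoulli distributions:
D = (1/(alpha-1))*log(p^alpha * q^(1-alpha) + (1-p)^alpha * (1-q)^(1-alpha)).
alpha = 3, p = 0.45, q = 0.95.
p^alpha * q^(1-alpha) = 0.45^3 * 0.95^-2 = 0.10097.
(1-p)^alpha * (1-q)^(1-alpha) = 0.55^3 * 0.05^-2 = 66.55.
sum = 0.10097 + 66.55 = 66.65097.
D = (1/2)*log(66.65097) = 2.0997

2.0997


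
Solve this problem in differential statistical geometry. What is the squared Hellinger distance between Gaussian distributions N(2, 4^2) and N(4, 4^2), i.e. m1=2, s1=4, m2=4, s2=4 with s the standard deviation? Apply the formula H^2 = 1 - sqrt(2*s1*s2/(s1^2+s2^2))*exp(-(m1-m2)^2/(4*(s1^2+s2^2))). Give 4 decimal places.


Squared Hellinger distance for Gaussians:
H^2 = 1 - sqrt(2*s1*s2/(s1^2+s2^2)) * exp(-(m1-m2)^2/(4*(s1^2+s2^2))).
s1^2 = 16, s2^2 = 16, s1^2+s2^2 = 32.
sqrt(2*4*4/(32)) = 1.0.
(m1-m2)^2 = (-2)^2 = 4.
exp(-4/(4*32)) = exp(-0.03125) = 0.969233.
H^2 = 1 - 1.0*0.969233 = 0.0308

0.0308


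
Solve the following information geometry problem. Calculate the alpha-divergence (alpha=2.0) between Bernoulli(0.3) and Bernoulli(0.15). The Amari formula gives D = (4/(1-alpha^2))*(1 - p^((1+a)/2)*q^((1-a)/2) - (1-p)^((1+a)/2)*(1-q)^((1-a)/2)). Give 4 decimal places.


Amari alpha-divergence:
D = (4/(1-alpha^2))*(1 - p^((1+a)/2)*q^((1-a)/2) - (1-p)^((1+a)/2)*(1-q)^((1-a)/2)).
alpha = 2.0, p = 0.3, q = 0.15.
e1 = (1+alpha)/2 = 1.5, e2 = (1-alpha)/2 = -0.5.
t1 = p^e1 * q^e2 = 0.3^1.5 * 0.15^-0.5 = 0.424264.
t2 = (1-p)^e1 * (1-q)^e2 = 0.7^1.5 * 0.85^-0.5 = 0.63524.
4/(1-alpha^2) = -1.333333.
D = -1.333333*(1 - 0.424264 - 0.63524) = 0.0793

0.0793


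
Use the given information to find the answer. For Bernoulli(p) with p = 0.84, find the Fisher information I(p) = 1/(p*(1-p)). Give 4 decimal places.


For Bernoulli(p), Fisher information is I(p) = 1/(p*(1-p)).
p = 0.84, 1-p = 0.16.
p*(1-p) = 0.1344.
I(p) = 1/0.1344 = 7.4405

7.4405


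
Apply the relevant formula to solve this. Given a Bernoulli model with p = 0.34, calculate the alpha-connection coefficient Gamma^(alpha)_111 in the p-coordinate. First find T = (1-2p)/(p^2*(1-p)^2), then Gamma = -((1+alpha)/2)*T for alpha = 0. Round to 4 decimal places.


Skewness (Amari-Chentsov) tensor: T = (1-2p)/(p^2*(1-p)^2).
p = 0.34, 1-2p = 0.32, p^2 = 0.1156, (1-p)^2 = 0.4356.
T = 0.32/(0.1156 * 0.4356) = 6.354835.
In the p-coordinate, Gamma^(alpha) = Gamma^(0) - (alpha/2)*T with Gamma^(0) = (1/2)*g'(p) = -T/2,
so Gamma^(alpha) = -((1+alpha)/2)*T.
alpha = 0, -(1+alpha)/2 = -0.5.
Gamma = -0.5 * 6.354835 = -3.1774

-3.1774
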